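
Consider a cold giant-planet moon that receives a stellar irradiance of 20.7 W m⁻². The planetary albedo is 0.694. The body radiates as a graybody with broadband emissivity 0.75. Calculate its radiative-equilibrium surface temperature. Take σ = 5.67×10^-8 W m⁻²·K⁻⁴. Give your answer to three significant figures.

78.1 kelvin

Absorbed flux (global mean): S(1−α)/4 = 20.70·0.306/4 = 1.584 W m⁻².
Equating to εσT⁴ with ε = 0.75: T = (1.584/0.75σ)^(1/4) = 78.12 K.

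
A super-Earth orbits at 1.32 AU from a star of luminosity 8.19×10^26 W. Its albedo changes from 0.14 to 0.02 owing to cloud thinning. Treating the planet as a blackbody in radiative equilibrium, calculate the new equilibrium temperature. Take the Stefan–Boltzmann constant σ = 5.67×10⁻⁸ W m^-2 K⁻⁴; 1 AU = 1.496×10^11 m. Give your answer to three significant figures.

292 kelvin

Orbital distance: d = 1.32 AU = 1.975×10^11 m.
Spreading L over a sphere of radius d: S = 8.19×10^26/(4π·1.97×10^11²) = 1671 W m^-2.
With the new albedo, S(1−α₂)/4 = 409.5 W m^-2, so T₂ = 291.5 K.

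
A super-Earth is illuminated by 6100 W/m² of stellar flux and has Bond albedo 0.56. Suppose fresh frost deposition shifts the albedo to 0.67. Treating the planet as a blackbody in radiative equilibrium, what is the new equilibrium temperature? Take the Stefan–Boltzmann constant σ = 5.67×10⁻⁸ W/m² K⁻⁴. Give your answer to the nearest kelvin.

T₂ = [S(1−α₂)/(4σ)]^(1/4) = [6100·0.33/(4σ)]^(1/4) = 306.9 K.

307 kelvin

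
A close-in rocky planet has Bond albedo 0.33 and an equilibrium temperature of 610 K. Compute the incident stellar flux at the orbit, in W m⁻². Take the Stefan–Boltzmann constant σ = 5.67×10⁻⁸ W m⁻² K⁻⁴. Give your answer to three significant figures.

46900 W m⁻²

From S(1−α)/4 = σT⁴: S = 4σT⁴/(1−α).
σT⁴ = 5.67×10⁻⁸·(610)⁴ = 7851 W m⁻².
S = 4·7851/0.67 = 46870 W m⁻².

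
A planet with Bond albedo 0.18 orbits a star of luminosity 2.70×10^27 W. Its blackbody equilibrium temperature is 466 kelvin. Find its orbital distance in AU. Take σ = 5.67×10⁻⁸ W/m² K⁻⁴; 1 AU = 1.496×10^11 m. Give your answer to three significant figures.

Energy balance gives S = 4σT⁴/(1−α) = 13040 W/m².
Then d = [L/(4πS)]^(1/2) = 1.283×10^11 m, i.e. 0.8579 AU.

0.858 AU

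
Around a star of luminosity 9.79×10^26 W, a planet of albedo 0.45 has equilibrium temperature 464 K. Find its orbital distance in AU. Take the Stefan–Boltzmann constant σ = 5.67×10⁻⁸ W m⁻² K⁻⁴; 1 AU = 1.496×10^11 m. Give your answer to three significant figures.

0.427 AU

Energy balance gives S = 4σT⁴/(1−α) = 19110 W m⁻².
Then d = [L/(4πS)]^(1/2) = 6.384×10^10 m, i.e. 0.4268 AU.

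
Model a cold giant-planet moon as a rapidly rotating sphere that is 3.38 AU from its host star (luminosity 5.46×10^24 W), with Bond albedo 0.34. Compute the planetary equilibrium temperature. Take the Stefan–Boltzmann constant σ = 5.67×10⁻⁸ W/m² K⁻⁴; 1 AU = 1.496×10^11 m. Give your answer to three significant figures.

Orbital distance: d = 3.38 AU = 5.056×10^11 m.
S = L/(4πd²) = 1.699 W/m².
The planet absorbs (1−α)S over its disc πR² and re-emits over 4πR², so the mean absorbed flux is (1−0.34)·1.699/4 = 0.2804 W/m².
Set σT⁴ = 0.2804 → T = (0.2804/σ)^(1/4) = 47.16 K.

47.2 K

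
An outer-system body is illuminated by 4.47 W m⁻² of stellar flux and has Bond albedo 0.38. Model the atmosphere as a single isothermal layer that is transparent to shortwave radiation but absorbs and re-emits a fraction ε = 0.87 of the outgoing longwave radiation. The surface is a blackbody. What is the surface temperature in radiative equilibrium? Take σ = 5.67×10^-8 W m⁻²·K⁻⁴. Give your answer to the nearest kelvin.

68 K

At the top of the atmosphere, σT_e⁴ = S(1−α)/4 = 0.6928 W m⁻², giving T_e = 59.12 K.
For a single slab of emissivity ε, T_s⁴ = 2T_e⁴/(2−ε); thus T_s = 59.12·(1.77)^(1/4) = 68.19 K.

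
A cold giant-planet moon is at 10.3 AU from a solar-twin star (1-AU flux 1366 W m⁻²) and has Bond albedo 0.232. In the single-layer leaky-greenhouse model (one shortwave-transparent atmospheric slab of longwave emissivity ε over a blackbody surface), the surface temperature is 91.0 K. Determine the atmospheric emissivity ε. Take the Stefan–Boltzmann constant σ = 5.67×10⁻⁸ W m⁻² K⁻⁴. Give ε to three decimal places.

0.728

Flux at the orbit: S = 1366/(10.3)² = 12.88 W m⁻².
First, T_e = [12.88·(1−0.232)/(4σ)]^(1/4) = 81.26 K.
T_s⁴ = T_e⁴·2/(2−ε) → ε = 2 − 2(T_e/T_s)⁴ = 2 − 2·(81.26/91.0)⁴ = 0.7284.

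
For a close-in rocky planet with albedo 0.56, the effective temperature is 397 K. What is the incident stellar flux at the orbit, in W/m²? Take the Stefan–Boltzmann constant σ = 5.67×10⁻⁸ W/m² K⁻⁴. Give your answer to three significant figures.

From S(1−α)/4 = σT⁴: S = 4σT⁴/(1−α).
The emitted flux is σT⁴ = 1408 W/m².
S = 4·1408/0.44 = 12800 W/m².

12800 W/m²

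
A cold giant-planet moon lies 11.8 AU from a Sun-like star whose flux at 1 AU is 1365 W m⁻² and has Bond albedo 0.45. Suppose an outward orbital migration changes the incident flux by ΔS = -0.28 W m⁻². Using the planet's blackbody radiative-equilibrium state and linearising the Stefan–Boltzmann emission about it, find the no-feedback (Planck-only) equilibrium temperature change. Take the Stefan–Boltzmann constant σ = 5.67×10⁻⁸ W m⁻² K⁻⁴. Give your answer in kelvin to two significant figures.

-0.50 K

Flux at the orbit: S = 1365/(11.8)² = 9.803 W m⁻².
Reference equilibrium: T_e = [S(1−α)/(4σ)]^(1/4) = 69.83 K.
ΔF = Δ[S(1−α)]/4 = (1−0.45)·-0.28/4 = -0.03850 W m⁻².
Planck response: λ_P = 4σT_e³ = 4·5.67×10⁻⁸·(69.83)³ = 0.07722 W m⁻²/K.
ΔT₀ = ΔF/λ_P = -0.03850/0.07722 = -0.499 K.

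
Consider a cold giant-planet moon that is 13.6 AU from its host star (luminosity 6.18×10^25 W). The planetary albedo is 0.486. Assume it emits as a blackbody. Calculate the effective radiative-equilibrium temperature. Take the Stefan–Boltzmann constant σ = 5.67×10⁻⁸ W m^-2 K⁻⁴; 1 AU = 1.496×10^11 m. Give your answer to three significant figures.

40.5 kelvin

Orbital distance: d = 13.6 AU = 2.035×10^12 m.
S = L/(4πd²) = 1.188 W m^-2.
Averaging over the sphere, the absorbed flux is S(1−α)/4 = 0.1527 W m^-2.
In equilibrium σT⁴ equals this, so T = 40.51 K.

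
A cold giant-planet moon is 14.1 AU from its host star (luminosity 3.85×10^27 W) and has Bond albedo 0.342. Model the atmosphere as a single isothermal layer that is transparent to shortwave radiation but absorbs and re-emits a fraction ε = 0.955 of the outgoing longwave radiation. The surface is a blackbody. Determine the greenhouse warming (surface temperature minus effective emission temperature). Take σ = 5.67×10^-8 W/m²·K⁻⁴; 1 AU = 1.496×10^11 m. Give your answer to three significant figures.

Orbital distance: d = 14.1 AU = 2.109×10^12 m.
S = L/(4πd²) = 68.86 W/m².
At the top of the atmosphere, σT_e⁴ = S(1−α)/4 = 11.33 W/m², giving T_e = 118.9 K.
The surface balance (absorbed SW + ε·downward IR = σT_s⁴) with T_a⁴ = T_s⁴/2 reduces to T_s = T_e·[2/(2−ε)]^¼ = 139.8 K.
The atmosphere warms the surface by 20.95 K.

20.9 K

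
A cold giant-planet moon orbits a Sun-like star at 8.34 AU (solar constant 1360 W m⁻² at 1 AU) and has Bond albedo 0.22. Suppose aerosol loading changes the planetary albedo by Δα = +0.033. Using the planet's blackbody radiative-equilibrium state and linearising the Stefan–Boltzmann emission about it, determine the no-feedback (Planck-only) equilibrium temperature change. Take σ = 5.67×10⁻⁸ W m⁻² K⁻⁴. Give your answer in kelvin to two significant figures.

Irradiance scales as 1/d², so S = 1360 W m⁻² × (1/8.34)² = 19.55 W m⁻².
The baseline emission temperature is T_e = 90.56 K.
TOA radiative forcing: ΔF = −S·Δα/4 = −19.55·(+0.033)/4 = -0.1613 W m⁻².
The Planck feedback parameter is 4σT_e³ = 0.1684 W m⁻²/K.
So ΔT₀ = -0.1613/0.1684 = -0.958 K.

-0.96 kelvin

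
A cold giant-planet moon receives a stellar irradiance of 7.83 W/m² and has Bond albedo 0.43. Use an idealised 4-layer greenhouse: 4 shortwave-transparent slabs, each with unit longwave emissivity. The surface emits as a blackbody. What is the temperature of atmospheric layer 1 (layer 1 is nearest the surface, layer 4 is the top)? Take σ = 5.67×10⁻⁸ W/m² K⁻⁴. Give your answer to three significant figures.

94.2 K

The effective emission temperature is T_e = [S(1−α)/(4σ)]^¼ = 66.60 K.
In the N-layer model, layer k (counted from the surface) has T_k = (N+1−k)^(1/4)·T_e.
T_1 = (4)^(1/4)·66.60 = 94.19 K.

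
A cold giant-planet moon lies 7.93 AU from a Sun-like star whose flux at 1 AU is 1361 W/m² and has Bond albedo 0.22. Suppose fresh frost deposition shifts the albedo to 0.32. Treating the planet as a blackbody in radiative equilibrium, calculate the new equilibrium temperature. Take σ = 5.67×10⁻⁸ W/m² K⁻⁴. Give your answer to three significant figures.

89.8 K

By the inverse-square law, S = 1361/7.93² = 21.64 W/m².
New equilibrium: T₂ = [(1−0.32)·21.64/(4σ)]^(1/4) = 89.75 K.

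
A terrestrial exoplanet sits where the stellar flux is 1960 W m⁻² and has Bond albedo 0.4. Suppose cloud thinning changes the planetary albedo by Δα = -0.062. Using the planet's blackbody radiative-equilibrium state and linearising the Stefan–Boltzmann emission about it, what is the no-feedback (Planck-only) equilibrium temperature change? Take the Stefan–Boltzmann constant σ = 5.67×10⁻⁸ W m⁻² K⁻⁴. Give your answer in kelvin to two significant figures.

Unperturbed T_e = [1960·(1−0.4)/(4σ)]^¼ = 268.3 K.
ΔF = −(S/4)Δα = −(1960/4)×(-0.062) = 30.38 W m⁻².
Linearising σT⁴ gives d(σT⁴)/dT = 4σT_e³ = 4.382 W m⁻² per K.
So ΔT₀ = 30.38/4.382 = 6.93 K.

6.9 kelvin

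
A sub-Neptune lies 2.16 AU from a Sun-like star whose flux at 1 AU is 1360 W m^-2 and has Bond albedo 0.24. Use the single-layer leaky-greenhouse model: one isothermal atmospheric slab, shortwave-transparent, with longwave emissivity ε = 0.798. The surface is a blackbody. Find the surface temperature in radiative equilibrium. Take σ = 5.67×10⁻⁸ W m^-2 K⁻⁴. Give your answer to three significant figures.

Flux at the orbit: S = 1360/(2.16)² = 291.5 W m^-2.
At the top of the atmosphere, σT_e⁴ = S(1−α)/4 = 55.38 W m^-2, giving T_e = 176.8 K.
The surface balance (absorbed SW + ε·downward IR = σT_s⁴) with T_a⁴ = T_s⁴/2 reduces to T_s = T_e·[2/(2−ε)]^¼ = 200.8 K.

201 K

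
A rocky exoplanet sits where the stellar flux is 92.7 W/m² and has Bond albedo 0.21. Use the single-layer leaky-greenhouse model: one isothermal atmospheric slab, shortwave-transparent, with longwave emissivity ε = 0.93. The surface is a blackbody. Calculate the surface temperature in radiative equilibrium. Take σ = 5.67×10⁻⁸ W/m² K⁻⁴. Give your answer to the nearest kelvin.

At the top of the atmosphere, σT_e⁴ = S(1−α)/4 = 18.31 W/m², giving T_e = 134.0 K.
The surface balance (absorbed SW + ε·downward IR = σT_s⁴) with T_a⁴ = T_s⁴/2 reduces to T_s = T_e·[2/(2−ε)]^¼ = 156.7 K.

157 K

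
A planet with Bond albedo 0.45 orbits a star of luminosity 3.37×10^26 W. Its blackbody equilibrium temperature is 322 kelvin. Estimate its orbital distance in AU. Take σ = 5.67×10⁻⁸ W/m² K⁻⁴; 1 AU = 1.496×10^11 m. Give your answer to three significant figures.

Energy balance gives S = 4σT⁴/(1−α) = 4433 W/m².
From L = 4πd²S, d = √(3.37×10^26/(4π·4433)) = 7.778×10^10 m = 0.5199 AU.

0.520 AU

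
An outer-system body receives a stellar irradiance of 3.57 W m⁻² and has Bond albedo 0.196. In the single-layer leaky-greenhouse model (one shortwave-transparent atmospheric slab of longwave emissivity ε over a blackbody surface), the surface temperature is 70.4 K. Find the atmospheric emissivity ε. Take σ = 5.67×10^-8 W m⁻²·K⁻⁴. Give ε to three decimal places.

TOA balance gives T_e = 59.64 K.
Since (2−ε)/2 = (T_e/T_s)⁴ = 0.5152, ε = 0.9696.

0.970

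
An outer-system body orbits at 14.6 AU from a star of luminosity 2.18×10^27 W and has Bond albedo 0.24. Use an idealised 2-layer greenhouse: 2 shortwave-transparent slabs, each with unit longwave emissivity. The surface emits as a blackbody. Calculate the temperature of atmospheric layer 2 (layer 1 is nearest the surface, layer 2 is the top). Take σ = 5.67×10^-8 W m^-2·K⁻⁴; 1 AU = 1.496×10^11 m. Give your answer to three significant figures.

Orbital distance: d = 14.6 AU = 2.184×10^12 m.
Spreading L over a sphere of radius d: S = 2.18×10^27/(4π·2.18×10^12²) = 36.36 W m^-2.
Top-of-atmosphere balance: σT_e⁴ = S(1−α)/4 = 6.909 W m^-2 → T_e = 105.1 K.
In the N-layer model, layer k (counted from the surface) has T_k = (N+1−k)^(1/4)·T_e.
T_2 = (1)^(1/4)·105.1 = 105.1 K.

105 kelvin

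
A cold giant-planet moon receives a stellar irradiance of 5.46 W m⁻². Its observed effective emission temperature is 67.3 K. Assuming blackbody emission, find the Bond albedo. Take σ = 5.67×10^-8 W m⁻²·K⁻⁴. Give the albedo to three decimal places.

Rearranging the radiative balance, α = 1 − 4σT⁴/S.
σT⁴ = 1.163 W m⁻², so 4σT⁴ = 4.653 W m⁻².
1−α = 4.653/5.460 = 0.8521, so α = 0.1479.

0.148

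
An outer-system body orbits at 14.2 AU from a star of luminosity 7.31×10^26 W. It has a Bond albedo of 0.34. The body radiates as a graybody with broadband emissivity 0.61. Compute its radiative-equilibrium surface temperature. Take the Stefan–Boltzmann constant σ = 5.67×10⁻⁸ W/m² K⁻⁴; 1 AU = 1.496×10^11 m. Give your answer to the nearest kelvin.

Orbital distance: d = 14.2 AU = 2.124×10^12 m.
Spreading L over a sphere of radius d: S = 7.31×10^26/(4π·2.12×10^12²) = 12.89 W/m².
The planet absorbs (1−α)S over its disc πR² and re-emits over 4πR², so the mean absorbed flux is (1−0.34)·12.89/4 = 2.127 W/m².
Equating to εσT⁴ with ε = 0.61: T = (2.127/0.61σ)^(1/4) = 88.55 K.

89 kelvin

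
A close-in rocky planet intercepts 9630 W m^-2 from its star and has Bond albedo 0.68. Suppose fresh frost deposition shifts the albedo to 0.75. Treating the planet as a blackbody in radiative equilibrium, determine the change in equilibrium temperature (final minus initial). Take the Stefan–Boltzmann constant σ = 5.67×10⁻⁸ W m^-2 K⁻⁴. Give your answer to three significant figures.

With α = 0.68, T₁ = 341.4 K.
Final:   T₂ = [S(1−0.75)/(4σ)]^(1/4) = 321.0 K.
Change: 321.0 − 341.4 = -20.43 K.

-20.4 K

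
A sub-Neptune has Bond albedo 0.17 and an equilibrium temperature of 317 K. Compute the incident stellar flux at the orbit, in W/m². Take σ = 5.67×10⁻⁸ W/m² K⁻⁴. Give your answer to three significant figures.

2760 W/m²

Invert the energy balance for S: S = 4σT⁴/(1−α).
σT⁴ = 5.67×10⁻⁸·(317)⁴ = 572.6 W/m².
So S = 4×572.6/(1−0.17) = 2759 W/m².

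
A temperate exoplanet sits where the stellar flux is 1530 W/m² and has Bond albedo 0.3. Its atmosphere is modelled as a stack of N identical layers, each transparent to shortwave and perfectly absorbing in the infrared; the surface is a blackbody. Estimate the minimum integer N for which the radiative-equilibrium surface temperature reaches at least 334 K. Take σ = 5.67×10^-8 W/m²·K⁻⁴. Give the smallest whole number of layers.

2

OLR = S(1−α)/4 = 267.8 W/m²; the top layer radiates at T_e = 262.1 K.
T_s = (N+1)^(1/4)·T_e ≥ 334 K requires N+1 ≥ (T_s/T_e)⁴ = (334/262.1)⁴ = 2.635.
So N ≥ 1.635; the smallest integer is N = 2.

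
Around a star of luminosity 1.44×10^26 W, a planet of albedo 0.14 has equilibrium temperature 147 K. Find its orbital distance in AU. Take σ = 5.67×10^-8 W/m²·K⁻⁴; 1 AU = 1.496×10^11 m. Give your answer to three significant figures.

Required flux: S = 4σT⁴/(1−α) = 123.1 W/m².
Then d = [L/(4πS)]^(1/2) = 3.050×10^11 m, i.e. 2.039 AU.

2.04 AU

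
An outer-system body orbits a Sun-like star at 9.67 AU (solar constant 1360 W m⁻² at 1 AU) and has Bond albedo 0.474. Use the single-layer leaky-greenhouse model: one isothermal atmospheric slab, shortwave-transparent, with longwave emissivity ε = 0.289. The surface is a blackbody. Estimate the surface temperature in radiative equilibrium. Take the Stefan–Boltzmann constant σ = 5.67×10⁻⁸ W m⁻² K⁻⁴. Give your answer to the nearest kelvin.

79 K

Flux at the orbit: S = 1360/(9.67)² = 14.54 W m⁻².
At the top of the atmosphere, σT_e⁴ = S(1−α)/4 = 1.913 W m⁻², giving T_e = 76.21 K.
For a single slab of emissivity ε, T_s⁴ = 2T_e⁴/(2−ε); thus T_s = 76.21·(1.169)^(1/4) = 79.24 K.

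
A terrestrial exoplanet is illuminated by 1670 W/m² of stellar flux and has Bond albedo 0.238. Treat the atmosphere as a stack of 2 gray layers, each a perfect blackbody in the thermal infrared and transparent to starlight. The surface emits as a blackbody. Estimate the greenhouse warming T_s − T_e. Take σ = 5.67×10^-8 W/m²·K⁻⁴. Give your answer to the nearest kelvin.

87 kelvin

The effective emission temperature is T_e = [S(1−α)/(4σ)]^¼ = 273.7 K.
Surface: T_s = (3)^¼·T_e = 360.2 K.
Warming: T_s − T_e = 86.51 K.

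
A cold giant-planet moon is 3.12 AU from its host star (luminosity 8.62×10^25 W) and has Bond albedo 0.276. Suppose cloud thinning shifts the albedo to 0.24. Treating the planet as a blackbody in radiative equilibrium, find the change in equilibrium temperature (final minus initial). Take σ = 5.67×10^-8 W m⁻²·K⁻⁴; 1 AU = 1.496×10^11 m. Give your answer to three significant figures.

d = 3.12 × 1.496×10^11 m = 4.668×10^11 m.
Spreading L over a sphere of radius d: S = 8.62×10^25/(4π·4.67×10^11²) = 31.49 W m⁻².
Initial: T₁ = [S(1−0.276)/(4σ)]^(1/4) = 100.1 K.
With α = 0.24, T₂ = 101.4 K.
ΔT = T₂ − T₁ = 1.222 K.

1.22 K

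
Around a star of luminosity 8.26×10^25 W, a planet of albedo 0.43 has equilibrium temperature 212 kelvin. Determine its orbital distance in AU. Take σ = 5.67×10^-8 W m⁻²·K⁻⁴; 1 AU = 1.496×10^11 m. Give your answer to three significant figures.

Energy balance gives S = 4σT⁴/(1−α) = 803.7 W m⁻².
S = L/(4πd²) → d = √(L/4πS) = √(8.26×10^25/(4π·803.7)) = 9.043×10^10 m = 0.6045 AU.

0.605 AU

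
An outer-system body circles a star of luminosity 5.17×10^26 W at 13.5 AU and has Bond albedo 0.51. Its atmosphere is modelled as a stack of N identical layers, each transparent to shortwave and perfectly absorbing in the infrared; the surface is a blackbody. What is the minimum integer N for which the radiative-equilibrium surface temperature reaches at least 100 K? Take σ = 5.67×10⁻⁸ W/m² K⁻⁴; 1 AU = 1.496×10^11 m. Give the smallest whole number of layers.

d = 13.5 × 1.496×10^11 m = 2.020×10^12 m.
Spreading L over a sphere of radius d: S = 5.17×10^26/(4π·2.02×10^12²) = 10.09 W/m².
Top-of-atmosphere balance: σT_e⁴ = S(1−α)/4 = 1.236 W/m² → T_e = 68.32 K.
Need (N+1)T_e⁴ ≥ T_s⁴, i.e. N+1 ≥ (100/68.32)⁴ = 4.589.
The minimum whole number is N = 4.

4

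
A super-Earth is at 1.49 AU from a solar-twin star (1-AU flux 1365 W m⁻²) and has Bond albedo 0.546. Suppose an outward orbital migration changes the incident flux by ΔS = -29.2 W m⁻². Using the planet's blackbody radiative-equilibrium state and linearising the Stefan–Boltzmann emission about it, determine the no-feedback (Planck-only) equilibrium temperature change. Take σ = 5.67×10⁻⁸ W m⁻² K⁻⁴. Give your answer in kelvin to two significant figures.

Flux at the orbit: S = 1365/(1.49)² = 614.8 W m⁻².
Reference equilibrium: T_e = [S(1−α)/(4σ)]^(1/4) = 187.3 K.
ΔF = Δ[S(1−α)]/4 = (1−0.546)·-29.2/4 = -3.314 W m⁻².
The Planck feedback parameter is 4σT_e³ = 1.490 W m⁻²/K.
Hence the no-feedback warming is ΔF/(4σT_e³) = -2.22 K.

-2.2 K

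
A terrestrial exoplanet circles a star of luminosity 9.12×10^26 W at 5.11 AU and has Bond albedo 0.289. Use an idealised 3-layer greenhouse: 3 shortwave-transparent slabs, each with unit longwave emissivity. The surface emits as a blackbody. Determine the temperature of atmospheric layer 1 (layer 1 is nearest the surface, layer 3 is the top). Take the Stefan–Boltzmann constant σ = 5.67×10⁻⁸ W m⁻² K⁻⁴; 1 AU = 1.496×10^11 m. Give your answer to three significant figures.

185 K

Orbital distance: d = 5.11 AU = 7.645×10^11 m.
Flux at the orbit: S = L/(4πd²) = 9.12×10^26/(4π·(7.64×10^11)²) = 124.2 W m⁻².
Top-of-atmosphere balance: σT_e⁴ = S(1−α)/4 = 22.07 W m⁻² → T_e = 140.5 K.
The net upward flux σT_e⁴ is constant between every pair of levels, so T_k⁴ = (N+1−k)T_e⁴.
T_1 = (3)^(1/4)·140.5 = 184.9 K.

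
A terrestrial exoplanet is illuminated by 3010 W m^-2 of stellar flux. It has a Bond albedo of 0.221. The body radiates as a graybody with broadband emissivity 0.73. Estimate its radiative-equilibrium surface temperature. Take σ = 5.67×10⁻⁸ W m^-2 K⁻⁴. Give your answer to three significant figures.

Averaging over the sphere, the absorbed flux is S(1−α)/4 = 586.2 W m^-2.
Equating to εσT⁴ with ε = 0.73: T = (586.2/0.73σ)^(1/4) = 345.0 K.

345 K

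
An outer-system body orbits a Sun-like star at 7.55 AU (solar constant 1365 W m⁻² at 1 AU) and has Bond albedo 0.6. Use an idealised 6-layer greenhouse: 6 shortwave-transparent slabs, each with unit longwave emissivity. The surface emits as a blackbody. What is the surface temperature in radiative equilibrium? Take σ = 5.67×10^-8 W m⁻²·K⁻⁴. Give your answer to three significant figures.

Flux at the orbit: S = 1365/(7.55)² = 23.95 W m⁻².
OLR = S(1−α)/4 = 2.395 W m⁻²; the top layer radiates at T_e = 80.61 K.
Layer-by-layer balance gives σT_s⁴ = (N+1)σT_e⁴, so T_s = 7^¼·80.61 = 131.1 K.

131 K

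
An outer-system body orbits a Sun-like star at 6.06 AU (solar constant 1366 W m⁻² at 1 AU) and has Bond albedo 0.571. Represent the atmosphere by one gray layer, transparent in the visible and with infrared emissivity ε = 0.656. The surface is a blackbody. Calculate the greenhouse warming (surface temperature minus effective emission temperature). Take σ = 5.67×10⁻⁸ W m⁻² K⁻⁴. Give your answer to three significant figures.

Flux at the orbit: S = 1366/(6.06)² = 37.20 W m⁻².
Effective emission temperature (TOA balance): σT_e⁴ = S(1−α)/4 = 3.989 W m⁻² → T_e = 91.59 K.
For a single slab of emissivity ε, T_s⁴ = 2T_e⁴/(2−ε); thus T_s = 91.59·(1.488)^(1/4) = 101.2 K.
The atmosphere warms the surface by 9.569 K.

9.57 K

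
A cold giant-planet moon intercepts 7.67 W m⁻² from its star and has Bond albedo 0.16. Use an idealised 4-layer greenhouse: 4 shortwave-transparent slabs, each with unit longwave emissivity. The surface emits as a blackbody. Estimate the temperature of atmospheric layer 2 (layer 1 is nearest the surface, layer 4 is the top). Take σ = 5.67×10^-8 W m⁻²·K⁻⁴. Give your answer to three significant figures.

OLR = S(1−α)/4 = 1.611 W m⁻²; the top layer radiates at T_e = 73.01 K.
In the N-layer model, layer k (counted from the surface) has T_k = (N+1−k)^(1/4)·T_e.
T_2 = (3)^(1/4)·73.01 = 96.08 K.

96.1 kelvin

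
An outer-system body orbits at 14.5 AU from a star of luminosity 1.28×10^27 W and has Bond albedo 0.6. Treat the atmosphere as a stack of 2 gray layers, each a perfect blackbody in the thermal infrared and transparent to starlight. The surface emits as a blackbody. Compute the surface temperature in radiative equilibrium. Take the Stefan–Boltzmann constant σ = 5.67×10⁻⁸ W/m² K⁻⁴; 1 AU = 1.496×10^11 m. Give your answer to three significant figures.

d = 14.5 × 1.496×10^11 m = 2.169×10^12 m.
S = L/(4πd²) = 21.65 W/m².
The effective emission temperature is T_e = [S(1−α)/(4σ)]^¼ = 78.61 K.
For an N-layer opaque stack, T_s⁴ = (N+1)T_e⁴, hence T_s = (3)^(1/4)×78.61 K = 103.5 K.

103 K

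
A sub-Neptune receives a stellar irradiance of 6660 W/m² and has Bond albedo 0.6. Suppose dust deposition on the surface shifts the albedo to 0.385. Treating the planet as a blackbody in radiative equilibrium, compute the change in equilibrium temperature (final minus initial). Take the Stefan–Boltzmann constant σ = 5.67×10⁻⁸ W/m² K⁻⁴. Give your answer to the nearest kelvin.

37 K

With α = 0.6, T₁ = 329.2 K.
After:  T₂ = [6660·0.615/(4σ)]^(1/4) = 366.6 K.
ΔT = T₂ − T₁ = 37.38 K.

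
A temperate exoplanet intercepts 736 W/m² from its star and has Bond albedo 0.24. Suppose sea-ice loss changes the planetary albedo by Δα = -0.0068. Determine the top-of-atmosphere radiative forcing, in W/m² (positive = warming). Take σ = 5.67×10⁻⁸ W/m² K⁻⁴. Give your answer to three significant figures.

1.25 W/m²

The change in absorbed flux is Δ[S(1−α)/4] = −SΔα/4 = 1.251 W/m².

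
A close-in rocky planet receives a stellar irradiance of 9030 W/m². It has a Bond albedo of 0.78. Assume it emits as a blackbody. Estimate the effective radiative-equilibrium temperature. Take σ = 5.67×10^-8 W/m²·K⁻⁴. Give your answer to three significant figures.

Absorbed flux (global mean): S(1−α)/4 = 9030·0.22/4 = 496.6 W/m².
Balancing against σT⁴: T = (496.6/5.67×10⁻⁸)^(1/4) = 305.9 K.

306 K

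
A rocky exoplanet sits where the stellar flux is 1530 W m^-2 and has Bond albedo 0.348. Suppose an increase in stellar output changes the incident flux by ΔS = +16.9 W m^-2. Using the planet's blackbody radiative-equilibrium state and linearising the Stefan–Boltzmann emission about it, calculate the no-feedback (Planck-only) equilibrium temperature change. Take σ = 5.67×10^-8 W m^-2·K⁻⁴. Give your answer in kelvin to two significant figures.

0.71 K

Reference equilibrium: T_e = [S(1−α)/(4σ)]^(1/4) = 257.5 K.
TOA radiative forcing: ΔF = (1−α)ΔS/4 = 0.652·(+16.9)/4 = 2.755 W m^-2.
Planck response: λ_P = 4σT_e³ = 4·5.67×10⁻⁸·(257.5)³ = 3.874 W m^-2/K.
Hence the no-feedback warming is ΔF/(4σT_e³) = 0.711 K.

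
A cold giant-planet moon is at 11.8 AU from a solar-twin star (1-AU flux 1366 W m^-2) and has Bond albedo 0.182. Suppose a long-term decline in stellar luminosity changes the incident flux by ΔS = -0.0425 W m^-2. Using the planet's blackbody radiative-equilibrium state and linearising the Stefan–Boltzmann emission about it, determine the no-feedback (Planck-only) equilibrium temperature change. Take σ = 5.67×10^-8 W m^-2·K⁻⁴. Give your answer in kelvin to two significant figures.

By the inverse-square law, S = 1366/11.8² = 9.810 W m^-2.
The baseline emission temperature is T_e = 77.13 K.
Only a fraction (1−α) is absorbed and it's spread over 4πR², so ΔF = (1−α)ΔS/4 = -0.008691 W m^-2.
Linearising σT⁴ gives d(σT⁴)/dT = 4σT_e³ = 0.1040 W m^-2 per K.
ΔT₀ = ΔF/λ_P = -0.008691/0.1040 = -0.0835 K.

-0.084 kelvin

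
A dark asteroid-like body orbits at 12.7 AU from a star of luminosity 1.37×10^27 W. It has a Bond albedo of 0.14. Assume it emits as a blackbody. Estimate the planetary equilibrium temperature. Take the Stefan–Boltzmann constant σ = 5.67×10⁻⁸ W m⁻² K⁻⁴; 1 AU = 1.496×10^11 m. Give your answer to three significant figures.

Orbital distance: d = 12.7 AU = 1.900×10^12 m.
Flux at the orbit: S = L/(4πd²) = 1.37×10^27/(4π·(1.90×10^12)²) = 30.20 W m⁻².
Averaging over the sphere, the absorbed flux is S(1−α)/4 = 6.493 W m⁻².
Balancing against σT⁴: T = (6.493/5.67×10⁻⁸)^(1/4) = 103.4 K.

103 K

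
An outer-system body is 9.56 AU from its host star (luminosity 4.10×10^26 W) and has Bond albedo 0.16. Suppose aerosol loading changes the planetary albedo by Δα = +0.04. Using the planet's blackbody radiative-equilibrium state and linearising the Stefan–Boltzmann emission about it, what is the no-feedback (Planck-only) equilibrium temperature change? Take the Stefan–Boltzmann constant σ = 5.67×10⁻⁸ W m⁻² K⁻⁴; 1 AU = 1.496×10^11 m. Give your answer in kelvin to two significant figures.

Orbital distance: d = 9.56 AU = 1.430×10^12 m.
Spreading L over a sphere of radius d: S = 4.10×10^26/(4π·1.43×10^12²) = 15.95 W m⁻².
The baseline emission temperature is T_e = 87.67 K.
ΔF = −(S/4)Δα = −(15.95/4)×(+0.04) = -0.1595 W m⁻².
Linearising σT⁴ gives d(σT⁴)/dT = 4σT_e³ = 0.1528 W m⁻² per K.
Hence the no-feedback warming is ΔF/(4σT_e³) = -1.04 K.

-1.0 K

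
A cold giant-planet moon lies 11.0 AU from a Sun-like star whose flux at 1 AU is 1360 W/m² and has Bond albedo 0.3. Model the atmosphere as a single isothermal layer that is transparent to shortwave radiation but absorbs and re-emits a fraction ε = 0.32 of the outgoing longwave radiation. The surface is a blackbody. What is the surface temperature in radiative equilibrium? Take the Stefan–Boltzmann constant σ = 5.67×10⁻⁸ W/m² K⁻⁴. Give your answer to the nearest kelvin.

Flux at the orbit: S = 1360/(11.0)² = 11.24 W/m².
The planet radiates to space at T_e = [S(1−α)/(4σ)]^(1/4) = 76.75 K.
The surface balance (absorbed SW + ε·downward IR = σT_s⁴) with T_a⁴ = T_s⁴/2 reduces to T_s = T_e·[2/(2−ε)]^¼ = 80.16 K.

80 K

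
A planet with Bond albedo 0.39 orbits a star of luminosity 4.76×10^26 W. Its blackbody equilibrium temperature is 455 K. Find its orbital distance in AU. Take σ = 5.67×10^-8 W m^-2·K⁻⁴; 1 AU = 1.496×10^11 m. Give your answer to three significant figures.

Energy balance gives S = 4σT⁴/(1−α) = 15940 W m^-2.
From L = 4πd²S, d = √(4.76×10^26/(4π·15940)) = 4.875×10^10 m = 0.3259 AU.

0.326 AU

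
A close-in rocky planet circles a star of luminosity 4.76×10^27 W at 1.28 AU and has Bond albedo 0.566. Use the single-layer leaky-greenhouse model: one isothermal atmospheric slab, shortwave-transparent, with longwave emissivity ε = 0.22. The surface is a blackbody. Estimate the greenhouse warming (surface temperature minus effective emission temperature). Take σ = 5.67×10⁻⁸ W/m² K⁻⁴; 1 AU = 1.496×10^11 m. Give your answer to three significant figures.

11.1 kelvin

d = 1.28 × 1.496×10^11 m = 1.915×10^11 m.
S = L/(4πd²) = 10330 W/m².
Effective emission temperature (TOA balance): σT_e⁴ = S(1−α)/4 = 1121 W/m² → T_e = 375.0 K.
For a single slab of emissivity ε, T_s⁴ = 2T_e⁴/(2−ε); thus T_s = 375.0·(1.124)^(1/4) = 386.0 K.
Greenhouse warming: T_s − T_e = 11.08 K.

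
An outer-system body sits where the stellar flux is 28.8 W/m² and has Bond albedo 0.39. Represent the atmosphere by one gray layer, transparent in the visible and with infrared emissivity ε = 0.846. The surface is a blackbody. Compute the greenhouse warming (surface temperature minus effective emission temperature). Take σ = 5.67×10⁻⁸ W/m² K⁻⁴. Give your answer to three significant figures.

13.8 K

At the top of the atmosphere, σT_e⁴ = S(1−α)/4 = 4.392 W/m², giving T_e = 93.81 K.
Surface balance with a leaky layer gives σT_s⁴ = σT_e⁴·2/(2−ε), so T_s = T_e·[2/(2−0.846)]^(1/4) = 107.6 K.
Greenhouse warming: T_s − T_e = 13.83 K.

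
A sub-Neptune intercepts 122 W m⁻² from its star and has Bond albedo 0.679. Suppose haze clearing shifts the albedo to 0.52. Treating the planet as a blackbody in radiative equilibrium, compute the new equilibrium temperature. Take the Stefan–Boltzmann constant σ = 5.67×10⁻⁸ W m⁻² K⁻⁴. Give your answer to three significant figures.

With the new albedo, S(1−α₂)/4 = 14.64 W m⁻², so T₂ = 126.8 K.

127 K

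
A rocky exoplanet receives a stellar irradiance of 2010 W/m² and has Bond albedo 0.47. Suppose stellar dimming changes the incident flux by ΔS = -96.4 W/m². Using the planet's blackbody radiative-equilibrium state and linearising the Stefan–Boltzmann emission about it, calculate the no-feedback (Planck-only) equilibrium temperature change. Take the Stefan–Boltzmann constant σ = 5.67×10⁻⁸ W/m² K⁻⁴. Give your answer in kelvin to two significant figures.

-3.1 K

Reference equilibrium: T_e = [S(1−α)/(4σ)]^(1/4) = 261.8 K.
TOA radiative forcing: ΔF = (1−α)ΔS/4 = 0.53·(-96.4)/4 = -12.77 W/m².
Linearising σT⁴ gives d(σT⁴)/dT = 4σT_e³ = 4.069 W/m² per K.
So ΔT₀ = -12.77/4.069 = -3.14 K.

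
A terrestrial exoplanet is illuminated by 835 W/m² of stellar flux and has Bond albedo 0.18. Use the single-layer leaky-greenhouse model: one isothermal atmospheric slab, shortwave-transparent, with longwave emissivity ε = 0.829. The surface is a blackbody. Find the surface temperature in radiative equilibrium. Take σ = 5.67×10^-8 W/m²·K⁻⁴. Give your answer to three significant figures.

Effective emission temperature (TOA balance): σT_e⁴ = S(1−α)/4 = 171.2 W/m² → T_e = 234.4 K.
Surface balance with a leaky layer gives σT_s⁴ = σT_e⁴·2/(2−ε), so T_s = T_e·[2/(2−0.829)]^(1/4) = 268.0 K.

268 kelvin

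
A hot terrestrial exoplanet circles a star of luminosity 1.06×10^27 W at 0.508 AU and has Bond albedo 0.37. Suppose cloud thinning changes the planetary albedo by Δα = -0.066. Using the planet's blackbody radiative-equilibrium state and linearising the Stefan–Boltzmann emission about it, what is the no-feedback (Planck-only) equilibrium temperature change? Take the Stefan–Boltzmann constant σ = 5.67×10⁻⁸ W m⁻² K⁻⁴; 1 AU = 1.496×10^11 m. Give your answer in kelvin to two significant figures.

d = 0.508 × 1.496×10^11 m = 7.600×10^10 m.
Spreading L over a sphere of radius d: S = 1.06×10^27/(4π·7.60×10^10²) = 14610 W m⁻².
Reference equilibrium: T_e = [S(1−α)/(4σ)]^(1/4) = 448.8 K.
TOA radiative forcing: ΔF = −S·Δα/4 = −14610·(-0.066)/4 = 241.0 W m⁻².
The Planck feedback parameter is 4σT_e³ = 20.50 W m⁻²/K.
Hence the no-feedback warming is ΔF/(4σT_e³) = 11.8 K.

12 kelvin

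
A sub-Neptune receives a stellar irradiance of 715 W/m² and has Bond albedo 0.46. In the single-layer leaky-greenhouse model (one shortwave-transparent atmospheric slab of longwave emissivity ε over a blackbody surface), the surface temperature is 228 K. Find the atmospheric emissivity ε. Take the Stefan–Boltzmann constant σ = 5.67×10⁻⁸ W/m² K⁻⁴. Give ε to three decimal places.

0.740

TOA balance gives T_e = 203.1 K.
Inverting T_s⁴ = 2T_e⁴/(2−ε): (T_e/T_s)⁴ = 0.6300, so ε = 2(1 − 0.6300) = 0.7401.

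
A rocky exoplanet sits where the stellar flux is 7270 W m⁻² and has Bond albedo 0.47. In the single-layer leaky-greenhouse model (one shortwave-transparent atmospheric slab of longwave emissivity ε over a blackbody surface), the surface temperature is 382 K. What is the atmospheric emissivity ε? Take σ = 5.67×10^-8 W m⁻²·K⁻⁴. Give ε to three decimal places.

0.404

First, T_e = [7270·(1−0.47)/(4σ)]^(1/4) = 361.0 K.
Inverting T_s⁴ = 2T_e⁴/(2−ε): (T_e/T_s)⁴ = 0.7978, so ε = 2(1 − 0.7978) = 0.4043.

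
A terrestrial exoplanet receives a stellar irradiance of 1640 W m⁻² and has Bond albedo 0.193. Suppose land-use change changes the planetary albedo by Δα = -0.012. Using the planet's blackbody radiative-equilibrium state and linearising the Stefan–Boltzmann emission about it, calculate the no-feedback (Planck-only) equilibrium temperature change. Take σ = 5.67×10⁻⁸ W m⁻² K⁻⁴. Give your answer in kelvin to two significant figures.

1.0 K

The baseline emission temperature is T_e = 276.4 K.
ΔF = −(S/4)Δα = −(1640/4)×(-0.012) = 4.920 W m⁻².
Linearising σT⁴ gives d(σT⁴)/dT = 4σT_e³ = 4.788 W m⁻² per K.
Hence the no-feedback warming is ΔF/(4σT_e³) = 1.03 K.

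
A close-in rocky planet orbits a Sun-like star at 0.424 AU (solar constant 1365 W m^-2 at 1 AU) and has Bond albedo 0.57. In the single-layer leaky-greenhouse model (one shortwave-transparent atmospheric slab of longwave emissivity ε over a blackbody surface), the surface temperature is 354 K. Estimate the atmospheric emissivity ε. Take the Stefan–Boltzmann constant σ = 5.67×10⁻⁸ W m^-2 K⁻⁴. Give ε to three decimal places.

0.167

Irradiance scales as 1/d², so S = 1365 W m^-2 × (1/0.424)² = 7593 W m^-2.
Effective temperature: T_e = [S(1−α)/(4σ)]^(1/4) = 346.4 K.
Inverting T_s⁴ = 2T_e⁴/(2−ε): (T_e/T_s)⁴ = 0.9167, so ε = 2(1 − 0.9167) = 0.1667.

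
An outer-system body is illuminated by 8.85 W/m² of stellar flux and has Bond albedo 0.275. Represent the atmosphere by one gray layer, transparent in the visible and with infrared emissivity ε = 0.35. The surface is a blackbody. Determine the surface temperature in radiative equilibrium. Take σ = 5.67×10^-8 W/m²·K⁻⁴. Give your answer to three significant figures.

At the top of the atmosphere, σT_e⁴ = S(1−α)/4 = 1.604 W/m², giving T_e = 72.93 K.
Surface balance with a leaky layer gives σT_s⁴ = σT_e⁴·2/(2−ε), so T_s = T_e·[2/(2−0.35)]^(1/4) = 76.52 K.

76.5 K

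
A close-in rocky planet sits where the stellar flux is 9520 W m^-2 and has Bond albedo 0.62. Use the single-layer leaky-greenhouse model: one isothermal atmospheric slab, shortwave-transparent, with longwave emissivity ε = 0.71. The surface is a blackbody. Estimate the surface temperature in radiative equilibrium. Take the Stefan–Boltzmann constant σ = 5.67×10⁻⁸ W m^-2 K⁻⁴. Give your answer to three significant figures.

397 K

At the top of the atmosphere, σT_e⁴ = S(1−α)/4 = 904.4 W m^-2, giving T_e = 355.4 K.
For a single slab of emissivity ε, T_s⁴ = 2T_e⁴/(2−ε); thus T_s = 355.4·(1.55)^(1/4) = 396.6 K.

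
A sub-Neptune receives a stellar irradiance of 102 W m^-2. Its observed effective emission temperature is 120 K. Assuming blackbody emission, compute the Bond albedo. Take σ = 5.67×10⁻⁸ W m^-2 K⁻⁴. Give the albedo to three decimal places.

0.539

Energy balance: S(1−α)/4 = σT⁴, so 1−α = 4σT⁴/S.
4σT⁴ = 4·5.67×10⁻⁸·(120)⁴ = 47.03 W m^-2.
Hence α = 1 − 47.03/102.0 = 0.5389.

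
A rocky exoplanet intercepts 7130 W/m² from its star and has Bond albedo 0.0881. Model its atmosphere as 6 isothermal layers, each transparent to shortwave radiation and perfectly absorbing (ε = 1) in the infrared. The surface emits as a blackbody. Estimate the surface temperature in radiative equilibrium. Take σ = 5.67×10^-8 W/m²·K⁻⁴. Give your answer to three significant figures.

669 K

The effective emission temperature is T_e = [S(1−α)/(4σ)]^¼ = 411.5 K.
For an N-layer opaque stack, T_s⁴ = (N+1)T_e⁴, hence T_s = (7)^(1/4)×411.5 K = 669.3 K.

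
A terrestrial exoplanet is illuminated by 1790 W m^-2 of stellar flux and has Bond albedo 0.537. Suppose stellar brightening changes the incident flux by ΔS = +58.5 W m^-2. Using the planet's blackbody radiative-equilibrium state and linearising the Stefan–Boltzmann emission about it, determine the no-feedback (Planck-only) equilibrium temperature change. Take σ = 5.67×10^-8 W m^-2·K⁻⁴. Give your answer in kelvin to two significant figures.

Reference equilibrium: T_e = [S(1−α)/(4σ)]^(1/4) = 245.9 K.
TOA radiative forcing: ΔF = (1−α)ΔS/4 = 0.463·(+58.5)/4 = 6.771 W m^-2.
Linearising σT⁴ gives d(σT⁴)/dT = 4σT_e³ = 3.371 W m^-2 per K.
ΔT₀ = ΔF/λ_P = 6.771/3.371 = 2.01 K.

2.0 K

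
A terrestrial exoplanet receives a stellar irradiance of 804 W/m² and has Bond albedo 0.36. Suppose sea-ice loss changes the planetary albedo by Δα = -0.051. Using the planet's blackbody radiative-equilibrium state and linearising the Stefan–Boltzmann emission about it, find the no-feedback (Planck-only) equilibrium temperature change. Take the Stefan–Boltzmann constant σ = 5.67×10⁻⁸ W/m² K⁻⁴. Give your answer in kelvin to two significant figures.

4.3 K

The baseline emission temperature is T_e = 218.2 K.
ΔF = −(S/4)Δα = −(804.0/4)×(-0.051) = 10.25 W/m².
The Planck feedback parameter is 4σT_e³ = 2.358 W/m²/K.
ΔT₀ = ΔF/λ_P = 10.25/2.358 = 4.35 K.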